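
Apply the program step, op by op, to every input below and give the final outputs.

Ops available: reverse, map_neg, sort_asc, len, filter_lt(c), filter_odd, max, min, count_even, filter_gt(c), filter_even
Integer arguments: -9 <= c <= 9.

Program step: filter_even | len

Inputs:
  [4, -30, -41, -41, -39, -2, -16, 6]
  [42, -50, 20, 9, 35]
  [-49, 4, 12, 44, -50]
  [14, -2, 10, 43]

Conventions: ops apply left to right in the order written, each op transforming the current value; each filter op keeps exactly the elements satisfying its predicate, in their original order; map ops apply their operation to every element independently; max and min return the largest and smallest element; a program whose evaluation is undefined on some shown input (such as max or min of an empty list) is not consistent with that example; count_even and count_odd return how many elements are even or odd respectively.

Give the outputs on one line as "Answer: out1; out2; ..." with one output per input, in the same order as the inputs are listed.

5; 3; 4; 3

Execution, op by op:
  [4, -30, -41, -41, -39, -2, -16, 6] -> [4, -30, -2, -16, 6] -> 5
  [42, -50, 20, 9, 35] -> [42, -50, 20] -> 3
  [-49, 4, 12, 44, -50] -> [4, 12, 44, -50] -> 4
  [14, -2, 10, 43] -> [14, -2, 10] -> 3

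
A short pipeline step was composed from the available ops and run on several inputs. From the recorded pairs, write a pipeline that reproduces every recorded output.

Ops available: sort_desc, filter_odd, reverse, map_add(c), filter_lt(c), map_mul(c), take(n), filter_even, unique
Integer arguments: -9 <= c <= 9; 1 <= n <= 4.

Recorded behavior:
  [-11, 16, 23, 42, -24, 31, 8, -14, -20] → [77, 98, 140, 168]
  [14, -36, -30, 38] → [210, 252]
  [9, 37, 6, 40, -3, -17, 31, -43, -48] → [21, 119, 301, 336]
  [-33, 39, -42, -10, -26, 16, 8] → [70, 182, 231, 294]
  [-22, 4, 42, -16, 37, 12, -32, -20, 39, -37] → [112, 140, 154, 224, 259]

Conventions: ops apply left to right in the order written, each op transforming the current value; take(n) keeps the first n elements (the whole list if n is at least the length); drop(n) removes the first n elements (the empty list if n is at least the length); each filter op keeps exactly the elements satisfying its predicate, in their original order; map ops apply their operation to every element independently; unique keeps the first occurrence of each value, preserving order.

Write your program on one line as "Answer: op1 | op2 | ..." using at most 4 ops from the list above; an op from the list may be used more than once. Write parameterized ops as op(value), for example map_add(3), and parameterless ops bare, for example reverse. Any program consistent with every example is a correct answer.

filter_lt(3) | sort_desc | map_mul(-7)

Check, running the answer program on each example:
  [-11, 16, 23, 42, -24, 31, 8, -14, -20] -> [-11, -24, -14, -20] -> [-11, -14, -20, -24] -> [77, 98, 140, 168]
  [14, -36, -30, 38] -> [-36, -30] -> [-30, -36] -> [210, 252]
  [9, 37, 6, 40, -3, -17, 31, -43, -48] -> [-3, -17, -43, -48] -> [-3, -17, -43, -48] -> [21, 119, 301, 336]
  [-33, 39, -42, -10, -26, 16, 8] -> [-33, -42, -10, -26] -> [-10, -26, -33, -42] -> [70, 182, 231, 294]
  [-22, 4, 42, -16, 37, 12, -32, -20, 39, -37] -> [-22, -16, -32, -20, -37] -> [-16, -20, -22, -32, -37] -> [112, 140, 154, 224, 259]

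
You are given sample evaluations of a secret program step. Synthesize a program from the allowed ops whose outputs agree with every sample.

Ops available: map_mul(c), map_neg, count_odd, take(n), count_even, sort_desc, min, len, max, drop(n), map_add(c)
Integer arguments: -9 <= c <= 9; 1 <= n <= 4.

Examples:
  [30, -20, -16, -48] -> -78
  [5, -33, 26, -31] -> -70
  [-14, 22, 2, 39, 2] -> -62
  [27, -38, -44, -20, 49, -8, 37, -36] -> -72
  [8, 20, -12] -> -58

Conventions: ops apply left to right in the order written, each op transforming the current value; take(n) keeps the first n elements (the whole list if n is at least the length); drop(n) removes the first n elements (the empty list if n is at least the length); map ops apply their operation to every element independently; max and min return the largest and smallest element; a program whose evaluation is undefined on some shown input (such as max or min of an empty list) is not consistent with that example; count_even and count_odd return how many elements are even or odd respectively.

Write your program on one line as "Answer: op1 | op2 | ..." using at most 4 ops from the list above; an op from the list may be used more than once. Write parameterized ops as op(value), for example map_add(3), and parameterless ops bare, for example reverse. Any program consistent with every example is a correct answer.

map_add(9) | take(3) | map_mul(-2) | min

Check, running the answer program on each example:
  [30, -20, -16, -48] -> [39, -11, -7, -39] -> [39, -11, -7] -> [-78, 22, 14] -> -78
  [5, -33, 26, -31] -> [14, -24, 35, -22] -> [14, -24, 35] -> [-28, 48, -70] -> -70
  [-14, 22, 2, 39, 2] -> [-5, 31, 11, 48, 11] -> [-5, 31, 11] -> [10, -62, -22] -> -62
  [27, -38, -44, -20, 49, -8, 37, -36] -> [36, -29, -35, -11, 58, 1, 46, -27] -> [36, -29, -35] -> [-72, 58, 70] -> -72
  [8, 20, -12] -> [17, 29, -3] -> [17, 29, -3] -> [-34, -58, 6] -> -58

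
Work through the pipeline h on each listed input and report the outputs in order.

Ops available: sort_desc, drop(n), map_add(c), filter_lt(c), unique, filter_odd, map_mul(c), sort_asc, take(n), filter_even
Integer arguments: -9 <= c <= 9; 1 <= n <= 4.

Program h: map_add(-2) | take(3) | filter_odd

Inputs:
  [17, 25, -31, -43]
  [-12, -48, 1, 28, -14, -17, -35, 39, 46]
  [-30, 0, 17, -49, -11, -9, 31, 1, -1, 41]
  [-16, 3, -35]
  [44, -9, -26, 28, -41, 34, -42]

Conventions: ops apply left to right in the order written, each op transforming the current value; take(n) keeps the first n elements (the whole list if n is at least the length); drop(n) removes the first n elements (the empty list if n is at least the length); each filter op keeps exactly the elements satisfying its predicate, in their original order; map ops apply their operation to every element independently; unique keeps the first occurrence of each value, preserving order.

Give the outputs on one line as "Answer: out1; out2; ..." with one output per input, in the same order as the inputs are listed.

[15, 23, -33]; [-1]; [15]; [1, -37]; [-11]

Execution, op by op:
  [17, 25, -31, -43] -> [15, 23, -33, -45] -> [15, 23, -33] -> [15, 23, -33]
  [-12, -48, 1, 28, -14, -17, -35, 39, 46] -> [-14, -50, -1, 26, -16, -19, -37, 37, 44] -> [-14, -50, -1] -> [-1]
  [-30, 0, 17, -49, -11, -9, 31, 1, -1, 41] -> [-32, -2, 15, -51, -13, -11, 29, -1, -3, 39] -> [-32, -2, 15] -> [15]
  [-16, 3, -35] -> [-18, 1, -37] -> [-18, 1, -37] -> [1, -37]
  [44, -9, -26, 28, -41, 34, -42] -> [42, -11, -28, 26, -43, 32, -44] -> [42, -11, -28] -> [-11]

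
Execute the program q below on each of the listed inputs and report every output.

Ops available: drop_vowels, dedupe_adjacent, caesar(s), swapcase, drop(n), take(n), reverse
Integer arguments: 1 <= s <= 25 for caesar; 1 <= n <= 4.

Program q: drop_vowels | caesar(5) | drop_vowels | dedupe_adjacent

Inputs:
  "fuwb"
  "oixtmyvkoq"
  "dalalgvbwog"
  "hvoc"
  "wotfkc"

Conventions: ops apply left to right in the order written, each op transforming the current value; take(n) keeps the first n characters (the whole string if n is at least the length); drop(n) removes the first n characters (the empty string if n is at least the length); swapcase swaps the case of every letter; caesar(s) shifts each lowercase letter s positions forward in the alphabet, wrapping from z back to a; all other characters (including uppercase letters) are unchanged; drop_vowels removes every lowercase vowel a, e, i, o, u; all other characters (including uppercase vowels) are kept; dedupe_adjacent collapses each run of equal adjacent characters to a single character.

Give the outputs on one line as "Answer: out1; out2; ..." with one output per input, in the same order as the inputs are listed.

Execution, op by op:
  "fuwb" -> "fwb" -> "kbg" -> "kbg" -> "kbg"
  "oixtmyvkoq" -> "xtmyvkq" -> "cyrdapv" -> "cyrdpv" -> "cyrdpv"
  "dalalgvbwog" -> "dllgvbwg" -> "iqqlagbl" -> "qqlgbl" -> "qlgbl"
  "hvoc" -> "hvc" -> "mah" -> "mh" -> "mh"
  "wotfkc" -> "wtfkc" -> "bykph" -> "bykph" -> "bykph"

"kbg"; "cyrdpv"; "qlgbl"; "mh"; "bykph"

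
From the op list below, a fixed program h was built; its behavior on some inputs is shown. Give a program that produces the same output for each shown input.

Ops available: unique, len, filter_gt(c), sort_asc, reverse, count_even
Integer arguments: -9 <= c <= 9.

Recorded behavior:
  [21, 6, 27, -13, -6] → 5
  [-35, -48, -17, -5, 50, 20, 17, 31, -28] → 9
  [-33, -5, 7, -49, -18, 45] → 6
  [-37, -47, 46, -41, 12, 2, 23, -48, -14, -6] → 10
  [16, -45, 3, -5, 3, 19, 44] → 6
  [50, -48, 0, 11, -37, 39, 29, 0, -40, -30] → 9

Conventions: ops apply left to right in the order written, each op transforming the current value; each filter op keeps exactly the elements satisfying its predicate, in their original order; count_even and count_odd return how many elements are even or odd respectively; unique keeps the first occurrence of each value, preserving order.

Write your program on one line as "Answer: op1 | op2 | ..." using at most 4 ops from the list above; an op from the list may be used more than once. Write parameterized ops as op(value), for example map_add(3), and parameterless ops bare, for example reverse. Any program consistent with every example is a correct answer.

reverse | unique | len

Check, running the answer program on each example:
  [21, 6, 27, -13, -6] -> [-6, -13, 27, 6, 21] -> [-6, -13, 27, 6, 21] -> 5
  [-35, -48, -17, -5, 50, 20, 17, 31, -28] -> [-28, 31, 17, 20, 50, -5, -17, -48, -35] -> [-28, 31, 17, 20, 50, -5, -17, -48, -35] -> 9
  [-33, -5, 7, -49, -18, 45] -> [45, -18, -49, 7, -5, -33] -> [45, -18, -49, 7, -5, -33] -> 6
  [-37, -47, 46, -41, 12, 2, 23, -48, -14, -6] -> [-6, -14, -48, 23, 2, 12, -41, 46, -47, -37] -> [-6, -14, -48, 23, 2, 12, -41, 46, -47, -37] -> 10
  [16, -45, 3, -5, 3, 19, 44] -> [44, 19, 3, -5, 3, -45, 16] -> [44, 19, 3, -5, -45, 16] -> 6
  [50, -48, 0, 11, -37, 39, 29, 0, -40, -30] -> [-30, -40, 0, 29, 39, -37, 11, 0, -48, 50] -> [-30, -40, 0, 29, 39, -37, 11, -48, 50] -> 9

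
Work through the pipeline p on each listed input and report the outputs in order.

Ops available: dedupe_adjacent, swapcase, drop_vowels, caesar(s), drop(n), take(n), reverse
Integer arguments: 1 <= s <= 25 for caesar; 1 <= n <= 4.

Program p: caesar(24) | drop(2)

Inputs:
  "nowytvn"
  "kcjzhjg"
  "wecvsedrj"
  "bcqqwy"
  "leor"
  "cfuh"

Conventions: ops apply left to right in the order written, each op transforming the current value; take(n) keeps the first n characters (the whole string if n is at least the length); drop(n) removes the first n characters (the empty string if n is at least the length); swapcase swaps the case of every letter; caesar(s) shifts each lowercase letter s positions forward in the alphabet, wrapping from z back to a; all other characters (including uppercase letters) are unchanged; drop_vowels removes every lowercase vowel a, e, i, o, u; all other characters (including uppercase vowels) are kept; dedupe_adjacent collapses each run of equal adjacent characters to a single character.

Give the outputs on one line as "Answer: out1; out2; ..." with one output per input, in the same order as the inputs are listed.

"uwrtl"; "hxfhe"; "atqcbph"; "oouw"; "mp"; "sf"

Execution, op by op:
  "nowytvn" -> "lmuwrtl" -> "uwrtl"
  "kcjzhjg" -> "iahxfhe" -> "hxfhe"
  "wecvsedrj" -> "ucatqcbph" -> "atqcbph"
  "bcqqwy" -> "zaoouw" -> "oouw"
  "leor" -> "jcmp" -> "mp"
  "cfuh" -> "adsf" -> "sf"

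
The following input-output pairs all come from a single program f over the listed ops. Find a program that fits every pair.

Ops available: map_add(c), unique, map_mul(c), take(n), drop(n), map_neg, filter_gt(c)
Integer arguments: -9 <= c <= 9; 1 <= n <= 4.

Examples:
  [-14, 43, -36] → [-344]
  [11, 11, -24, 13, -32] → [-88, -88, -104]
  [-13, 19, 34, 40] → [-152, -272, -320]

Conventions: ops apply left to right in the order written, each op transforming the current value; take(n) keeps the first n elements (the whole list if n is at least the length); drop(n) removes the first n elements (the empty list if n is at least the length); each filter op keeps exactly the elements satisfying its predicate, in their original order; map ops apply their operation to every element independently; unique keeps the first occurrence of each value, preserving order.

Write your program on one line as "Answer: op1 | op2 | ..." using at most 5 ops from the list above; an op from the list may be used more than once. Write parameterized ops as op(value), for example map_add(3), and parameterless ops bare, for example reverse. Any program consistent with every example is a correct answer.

filter_gt(-6) | map_neg | map_mul(-8) | map_neg

Check, running the answer program on each example:
  [-14, 43, -36] -> [43] -> [-43] -> [344] -> [-344]
  [11, 11, -24, 13, -32] -> [11, 11, 13] -> [-11, -11, -13] -> [88, 88, 104] -> [-88, -88, -104]
  [-13, 19, 34, 40] -> [19, 34, 40] -> [-19, -34, -40] -> [152, 272, 320] -> [-152, -272, -320]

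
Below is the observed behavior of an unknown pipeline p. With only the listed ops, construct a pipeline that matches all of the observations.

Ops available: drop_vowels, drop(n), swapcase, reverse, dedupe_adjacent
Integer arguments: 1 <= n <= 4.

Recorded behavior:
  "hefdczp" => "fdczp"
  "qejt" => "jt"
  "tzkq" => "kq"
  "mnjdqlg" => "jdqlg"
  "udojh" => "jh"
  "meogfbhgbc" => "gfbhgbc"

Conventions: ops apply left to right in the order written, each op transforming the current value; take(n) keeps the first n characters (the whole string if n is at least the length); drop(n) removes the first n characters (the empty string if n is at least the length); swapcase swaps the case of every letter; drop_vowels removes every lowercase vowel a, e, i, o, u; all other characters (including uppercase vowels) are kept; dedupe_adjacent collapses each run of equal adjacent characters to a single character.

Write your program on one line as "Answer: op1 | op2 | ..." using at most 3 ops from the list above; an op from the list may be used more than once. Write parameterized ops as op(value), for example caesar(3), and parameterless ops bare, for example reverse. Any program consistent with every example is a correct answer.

drop(2) | drop_vowels

Check, running the answer program on each example:
  "hefdczp" -> "fdczp" -> "fdczp"
  "qejt" -> "jt" -> "jt"
  "tzkq" -> "kq" -> "kq"
  "mnjdqlg" -> "jdqlg" -> "jdqlg"
  "udojh" -> "ojh" -> "jh"
  "meogfbhgbc" -> "ogfbhgbc" -> "gfbhgbc"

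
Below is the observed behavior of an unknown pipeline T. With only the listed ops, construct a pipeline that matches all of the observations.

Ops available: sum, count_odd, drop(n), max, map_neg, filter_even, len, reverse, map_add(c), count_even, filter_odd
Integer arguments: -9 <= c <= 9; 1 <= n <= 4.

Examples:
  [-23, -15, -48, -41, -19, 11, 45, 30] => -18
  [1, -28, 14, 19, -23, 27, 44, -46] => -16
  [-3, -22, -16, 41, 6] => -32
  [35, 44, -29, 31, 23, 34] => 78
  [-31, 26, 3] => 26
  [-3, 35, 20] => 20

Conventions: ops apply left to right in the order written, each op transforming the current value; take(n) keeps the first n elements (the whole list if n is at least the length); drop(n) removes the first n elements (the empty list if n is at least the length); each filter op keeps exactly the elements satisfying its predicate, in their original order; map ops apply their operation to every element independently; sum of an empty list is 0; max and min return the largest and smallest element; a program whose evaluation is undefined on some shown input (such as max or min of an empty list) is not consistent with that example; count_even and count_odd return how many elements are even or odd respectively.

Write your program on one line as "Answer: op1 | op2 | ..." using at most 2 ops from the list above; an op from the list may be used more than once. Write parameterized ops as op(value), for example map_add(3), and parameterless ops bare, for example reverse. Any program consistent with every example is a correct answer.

filter_even | sum

Check, running the answer program on each example:
  [-23, -15, -48, -41, -19, 11, 45, 30] -> [-48, 30] -> -18
  [1, -28, 14, 19, -23, 27, 44, -46] -> [-28, 14, 44, -46] -> -16
  [-3, -22, -16, 41, 6] -> [-22, -16, 6] -> -32
  [35, 44, -29, 31, 23, 34] -> [44, 34] -> 78
  [-31, 26, 3] -> [26] -> 26
  [-3, 35, 20] -> [20] -> 20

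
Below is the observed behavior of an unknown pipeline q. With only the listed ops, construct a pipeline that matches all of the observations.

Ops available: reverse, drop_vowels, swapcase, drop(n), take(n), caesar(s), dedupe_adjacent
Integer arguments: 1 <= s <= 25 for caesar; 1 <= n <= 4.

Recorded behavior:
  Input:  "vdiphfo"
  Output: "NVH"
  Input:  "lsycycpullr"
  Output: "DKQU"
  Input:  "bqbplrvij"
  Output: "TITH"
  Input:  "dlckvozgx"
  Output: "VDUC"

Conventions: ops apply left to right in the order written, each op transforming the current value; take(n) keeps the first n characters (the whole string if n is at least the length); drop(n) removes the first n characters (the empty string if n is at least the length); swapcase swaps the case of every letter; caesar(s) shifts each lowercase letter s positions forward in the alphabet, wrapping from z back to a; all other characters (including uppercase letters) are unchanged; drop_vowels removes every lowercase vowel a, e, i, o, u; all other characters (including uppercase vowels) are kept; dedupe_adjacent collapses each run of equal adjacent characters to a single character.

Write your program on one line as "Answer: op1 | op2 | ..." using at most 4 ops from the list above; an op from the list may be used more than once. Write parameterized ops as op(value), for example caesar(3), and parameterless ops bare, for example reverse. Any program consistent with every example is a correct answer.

take(4) | drop_vowels | caesar(18) | swapcase

Check, running the answer program on each example:
  "vdiphfo" -> "vdip" -> "vdp" -> "nvh" -> "NVH"
  "lsycycpullr" -> "lsyc" -> "lsyc" -> "dkqu" -> "DKQU"
  "bqbplrvij" -> "bqbp" -> "bqbp" -> "tith" -> "TITH"
  "dlckvozgx" -> "dlck" -> "dlck" -> "vduc" -> "VDUC"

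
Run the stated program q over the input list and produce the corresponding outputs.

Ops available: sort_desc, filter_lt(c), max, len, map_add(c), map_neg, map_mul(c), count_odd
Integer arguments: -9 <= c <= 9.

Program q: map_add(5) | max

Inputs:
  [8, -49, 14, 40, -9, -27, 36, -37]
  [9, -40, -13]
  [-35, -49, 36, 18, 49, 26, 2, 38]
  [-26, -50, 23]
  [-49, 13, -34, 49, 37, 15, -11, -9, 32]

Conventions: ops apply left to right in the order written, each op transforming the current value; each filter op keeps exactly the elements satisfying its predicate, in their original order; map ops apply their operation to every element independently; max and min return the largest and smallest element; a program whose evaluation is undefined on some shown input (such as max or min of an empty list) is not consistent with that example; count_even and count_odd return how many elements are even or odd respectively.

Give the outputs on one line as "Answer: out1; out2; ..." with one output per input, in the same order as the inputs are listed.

Execution, op by op:
  [8, -49, 14, 40, -9, -27, 36, -37] -> [13, -44, 19, 45, -4, -22, 41, -32] -> 45
  [9, -40, -13] -> [14, -35, -8] -> 14
  [-35, -49, 36, 18, 49, 26, 2, 38] -> [-30, -44, 41, 23, 54, 31, 7, 43] -> 54
  [-26, -50, 23] -> [-21, -45, 28] -> 28
  [-49, 13, -34, 49, 37, 15, -11, -9, 32] -> [-44, 18, -29, 54, 42, 20, -6, -4, 37] -> 54

45; 14; 54; 28; 54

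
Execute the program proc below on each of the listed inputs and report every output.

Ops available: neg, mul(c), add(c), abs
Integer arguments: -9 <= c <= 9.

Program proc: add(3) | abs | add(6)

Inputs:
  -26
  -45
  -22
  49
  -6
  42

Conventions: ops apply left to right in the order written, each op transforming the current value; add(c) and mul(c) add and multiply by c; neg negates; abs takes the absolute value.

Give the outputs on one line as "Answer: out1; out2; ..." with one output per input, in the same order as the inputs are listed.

Execution, op by op:
  -26 -> -23 -> 23 -> 29
  -45 -> -42 -> 42 -> 48
  -22 -> -19 -> 19 -> 25
  49 -> 52 -> 52 -> 58
  -6 -> -3 -> 3 -> 9
  42 -> 45 -> 45 -> 51

29; 48; 25; 58; 9; 51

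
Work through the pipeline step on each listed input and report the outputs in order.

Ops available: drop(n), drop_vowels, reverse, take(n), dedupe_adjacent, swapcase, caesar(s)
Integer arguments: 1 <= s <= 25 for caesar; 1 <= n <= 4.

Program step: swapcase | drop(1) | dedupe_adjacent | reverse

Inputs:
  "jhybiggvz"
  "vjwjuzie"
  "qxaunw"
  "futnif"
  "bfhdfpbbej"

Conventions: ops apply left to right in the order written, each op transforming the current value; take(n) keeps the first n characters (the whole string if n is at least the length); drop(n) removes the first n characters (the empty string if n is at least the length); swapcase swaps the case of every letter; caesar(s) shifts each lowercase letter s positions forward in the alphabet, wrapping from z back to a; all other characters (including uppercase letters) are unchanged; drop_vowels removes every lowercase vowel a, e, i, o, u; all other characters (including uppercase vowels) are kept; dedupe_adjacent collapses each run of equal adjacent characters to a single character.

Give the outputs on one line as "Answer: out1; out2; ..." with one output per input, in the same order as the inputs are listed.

Execution, op by op:
  "jhybiggvz" -> "JHYBIGGVZ" -> "HYBIGGVZ" -> "HYBIGVZ" -> "ZVGIBYH"
  "vjwjuzie" -> "VJWJUZIE" -> "JWJUZIE" -> "JWJUZIE" -> "EIZUJWJ"
  "qxaunw" -> "QXAUNW" -> "XAUNW" -> "XAUNW" -> "WNUAX"
  "futnif" -> "FUTNIF" -> "UTNIF" -> "UTNIF" -> "FINTU"
  "bfhdfpbbej" -> "BFHDFPBBEJ" -> "FHDFPBBEJ" -> "FHDFPBEJ" -> "JEBPFDHF"

"ZVGIBYH"; "EIZUJWJ"; "WNUAX"; "FINTU"; "JEBPFDHF"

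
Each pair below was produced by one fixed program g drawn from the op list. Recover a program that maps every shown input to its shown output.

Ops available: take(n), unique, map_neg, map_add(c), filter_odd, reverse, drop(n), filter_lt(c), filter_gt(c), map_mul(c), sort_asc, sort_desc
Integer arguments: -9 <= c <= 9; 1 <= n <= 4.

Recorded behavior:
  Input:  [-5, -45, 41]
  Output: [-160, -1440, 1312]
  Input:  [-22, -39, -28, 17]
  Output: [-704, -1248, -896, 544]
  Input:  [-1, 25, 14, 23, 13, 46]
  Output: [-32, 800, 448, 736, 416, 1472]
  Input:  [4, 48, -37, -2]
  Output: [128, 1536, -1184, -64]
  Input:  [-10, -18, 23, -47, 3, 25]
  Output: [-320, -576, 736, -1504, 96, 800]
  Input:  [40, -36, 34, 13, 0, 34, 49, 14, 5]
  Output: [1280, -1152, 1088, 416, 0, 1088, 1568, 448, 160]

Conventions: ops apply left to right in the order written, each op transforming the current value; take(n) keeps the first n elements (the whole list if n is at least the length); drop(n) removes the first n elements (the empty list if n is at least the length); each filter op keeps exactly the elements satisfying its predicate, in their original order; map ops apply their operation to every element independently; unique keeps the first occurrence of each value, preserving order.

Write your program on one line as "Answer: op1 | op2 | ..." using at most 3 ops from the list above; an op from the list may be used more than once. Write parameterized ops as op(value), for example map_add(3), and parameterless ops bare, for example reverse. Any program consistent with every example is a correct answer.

map_mul(4) | map_mul(8)

Check, running the answer program on each example:
  [-5, -45, 41] -> [-20, -180, 164] -> [-160, -1440, 1312]
  [-22, -39, -28, 17] -> [-88, -156, -112, 68] -> [-704, -1248, -896, 544]
  [-1, 25, 14, 23, 13, 46] -> [-4, 100, 56, 92, 52, 184] -> [-32, 800, 448, 736, 416, 1472]
  [4, 48, -37, -2] -> [16, 192, -148, -8] -> [128, 1536, -1184, -64]
  [-10, -18, 23, -47, 3, 25] -> [-40, -72, 92, -188, 12, 100] -> [-320, -576, 736, -1504, 96, 800]
  [40, -36, 34, 13, 0, 34, 49, 14, 5] -> [160, -144, 136, 52, 0, 136, 196, 56, 20] -> [1280, -1152, 1088, 416, 0, 1088, 1568, 448, 160]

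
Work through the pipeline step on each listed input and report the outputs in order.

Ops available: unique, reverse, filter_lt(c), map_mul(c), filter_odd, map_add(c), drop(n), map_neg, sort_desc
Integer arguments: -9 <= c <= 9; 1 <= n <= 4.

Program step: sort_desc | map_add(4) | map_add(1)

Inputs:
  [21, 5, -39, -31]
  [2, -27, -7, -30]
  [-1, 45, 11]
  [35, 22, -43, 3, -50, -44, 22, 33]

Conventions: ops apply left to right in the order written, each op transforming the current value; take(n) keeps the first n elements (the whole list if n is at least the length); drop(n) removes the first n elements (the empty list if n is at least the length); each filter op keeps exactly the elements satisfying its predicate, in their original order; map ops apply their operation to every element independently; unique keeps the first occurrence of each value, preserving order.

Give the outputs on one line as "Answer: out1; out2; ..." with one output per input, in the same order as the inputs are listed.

[26, 10, -26, -34]; [7, -2, -22, -25]; [50, 16, 4]; [40, 38, 27, 27, 8, -38, -39, -45]

Execution, op by op:
  [21, 5, -39, -31] -> [21, 5, -31, -39] -> [25, 9, -27, -35] -> [26, 10, -26, -34]
  [2, -27, -7, -30] -> [2, -7, -27, -30] -> [6, -3, -23, -26] -> [7, -2, -22, -25]
  [-1, 45, 11] -> [45, 11, -1] -> [49, 15, 3] -> [50, 16, 4]
  [35, 22, -43, 3, -50, -44, 22, 33] -> [35, 33, 22, 22, 3, -43, -44, -50] -> [39, 37, 26, 26, 7, -39, -40, -46] -> [40, 38, 27, 27, 8, -38, -39, -45]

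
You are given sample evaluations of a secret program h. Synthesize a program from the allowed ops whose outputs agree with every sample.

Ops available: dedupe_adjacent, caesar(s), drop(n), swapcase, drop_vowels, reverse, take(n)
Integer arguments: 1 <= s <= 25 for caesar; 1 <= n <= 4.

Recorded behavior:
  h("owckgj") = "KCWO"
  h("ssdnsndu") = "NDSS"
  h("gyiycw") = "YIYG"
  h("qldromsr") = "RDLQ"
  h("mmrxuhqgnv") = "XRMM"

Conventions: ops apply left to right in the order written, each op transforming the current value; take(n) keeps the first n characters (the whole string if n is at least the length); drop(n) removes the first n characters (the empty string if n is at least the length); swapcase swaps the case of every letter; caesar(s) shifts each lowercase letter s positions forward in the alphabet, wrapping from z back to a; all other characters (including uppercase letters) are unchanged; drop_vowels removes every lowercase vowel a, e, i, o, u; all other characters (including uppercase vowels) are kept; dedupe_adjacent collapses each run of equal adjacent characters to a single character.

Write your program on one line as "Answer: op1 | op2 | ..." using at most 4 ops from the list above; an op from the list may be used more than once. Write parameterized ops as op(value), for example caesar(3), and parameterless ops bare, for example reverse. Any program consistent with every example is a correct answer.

take(4) | reverse | swapcase

Check, running the answer program on each example:
  "owckgj" -> "owck" -> "kcwo" -> "KCWO"
  "ssdnsndu" -> "ssdn" -> "ndss" -> "NDSS"
  "gyiycw" -> "gyiy" -> "yiyg" -> "YIYG"
  "qldromsr" -> "qldr" -> "rdlq" -> "RDLQ"
  "mmrxuhqgnv" -> "mmrx" -> "xrmm" -> "XRMM"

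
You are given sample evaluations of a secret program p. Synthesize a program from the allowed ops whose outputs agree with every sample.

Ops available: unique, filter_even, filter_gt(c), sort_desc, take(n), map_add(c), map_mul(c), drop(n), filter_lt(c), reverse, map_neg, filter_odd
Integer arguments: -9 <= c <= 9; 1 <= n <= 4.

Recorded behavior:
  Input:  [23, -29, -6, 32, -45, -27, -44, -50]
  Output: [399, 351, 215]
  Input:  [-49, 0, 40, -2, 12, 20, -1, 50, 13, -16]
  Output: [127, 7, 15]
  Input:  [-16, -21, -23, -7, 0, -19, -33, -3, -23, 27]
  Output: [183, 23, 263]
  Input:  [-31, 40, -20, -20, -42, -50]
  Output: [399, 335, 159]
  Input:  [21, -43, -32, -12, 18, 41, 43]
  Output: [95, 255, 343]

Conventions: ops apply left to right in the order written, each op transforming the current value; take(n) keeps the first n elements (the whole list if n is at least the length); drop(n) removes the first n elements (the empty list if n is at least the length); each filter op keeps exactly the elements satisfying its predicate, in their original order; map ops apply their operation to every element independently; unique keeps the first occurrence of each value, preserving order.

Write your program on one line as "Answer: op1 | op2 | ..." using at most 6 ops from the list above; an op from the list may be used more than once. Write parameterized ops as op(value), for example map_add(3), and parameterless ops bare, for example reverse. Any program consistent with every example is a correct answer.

reverse | map_mul(-8) | filter_gt(3) | map_add(5) | map_add(-6) | take(3)

Check, running the answer program on each example:
  [23, -29, -6, 32, -45, -27, -44, -50] -> [-50, -44, -27, -45, 32, -6, -29, 23] -> [400, 352, 216, 360, -256, 48, 232, -184] -> [400, 352, 216, 360, 48, 232] -> [405, 357, 221, 365, 53, 237] -> [399, 351, 215, 359, 47, 231] -> [399, 351, 215]
  [-49, 0, 40, -2, 12, 20, -1, 50, 13, -16] -> [-16, 13, 50, -1, 20, 12, -2, 40, 0, -49] -> [128, -104, -400, 8, -160, -96, 16, -320, 0, 392] -> [128, 8, 16, 392] -> [133, 13, 21, 397] -> [127, 7, 15, 391] -> [127, 7, 15]
  [-16, -21, -23, -7, 0, -19, -33, -3, -23, 27] -> [27, -23, -3, -33, -19, 0, -7, -23, -21, -16] -> [-216, 184, 24, 264, 152, 0, 56, 184, 168, 128] -> [184, 24, 264, 152, 56, 184, 168, 128] -> [189, 29, 269, 157, 61, 189, 173, 133] -> [183, 23, 263, 151, 55, 183, 167, 127] -> [183, 23, 263]
  [-31, 40, -20, -20, -42, -50] -> [-50, -42, -20, -20, 40, -31] -> [400, 336, 160, 160, -320, 248] -> [400, 336, 160, 160, 248] -> [405, 341, 165, 165, 253] -> [399, 335, 159, 159, 247] -> [399, 335, 159]
  [21, -43, -32, -12, 18, 41, 43] -> [43, 41, 18, -12, -32, -43, 21] -> [-344, -328, -144, 96, 256, 344, -168] -> [96, 256, 344] -> [101, 261, 349] -> [95, 255, 343] -> [95, 255, 343]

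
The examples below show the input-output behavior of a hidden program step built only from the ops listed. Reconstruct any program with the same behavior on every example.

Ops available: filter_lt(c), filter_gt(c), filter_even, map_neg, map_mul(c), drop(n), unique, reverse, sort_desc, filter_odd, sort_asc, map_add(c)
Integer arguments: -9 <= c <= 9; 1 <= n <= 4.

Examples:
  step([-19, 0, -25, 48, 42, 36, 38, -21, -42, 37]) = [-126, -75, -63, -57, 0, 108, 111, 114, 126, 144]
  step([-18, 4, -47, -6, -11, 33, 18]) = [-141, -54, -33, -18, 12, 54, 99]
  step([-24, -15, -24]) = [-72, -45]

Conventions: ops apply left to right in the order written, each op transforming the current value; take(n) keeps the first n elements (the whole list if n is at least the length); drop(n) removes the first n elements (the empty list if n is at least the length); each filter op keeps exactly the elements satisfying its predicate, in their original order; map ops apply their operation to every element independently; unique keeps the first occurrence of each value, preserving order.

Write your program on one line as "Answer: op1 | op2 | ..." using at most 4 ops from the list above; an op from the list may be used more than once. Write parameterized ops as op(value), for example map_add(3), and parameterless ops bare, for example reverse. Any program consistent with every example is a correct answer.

unique | sort_asc | map_mul(3)

Check, running the answer program on each example:
  [-19, 0, -25, 48, 42, 36, 38, -21, -42, 37] -> [-19, 0, -25, 48, 42, 36, 38, -21, -42, 37] -> [-42, -25, -21, -19, 0, 36, 37, 38, 42, 48] -> [-126, -75, -63, -57, 0, 108, 111, 114, 126, 144]
  [-18, 4, -47, -6, -11, 33, 18] -> [-18, 4, -47, -6, -11, 33, 18] -> [-47, -18, -11, -6, 4, 18, 33] -> [-141, -54, -33, -18, 12, 54, 99]
  [-24, -15, -24] -> [-24, -15] -> [-24, -15] -> [-72, -45]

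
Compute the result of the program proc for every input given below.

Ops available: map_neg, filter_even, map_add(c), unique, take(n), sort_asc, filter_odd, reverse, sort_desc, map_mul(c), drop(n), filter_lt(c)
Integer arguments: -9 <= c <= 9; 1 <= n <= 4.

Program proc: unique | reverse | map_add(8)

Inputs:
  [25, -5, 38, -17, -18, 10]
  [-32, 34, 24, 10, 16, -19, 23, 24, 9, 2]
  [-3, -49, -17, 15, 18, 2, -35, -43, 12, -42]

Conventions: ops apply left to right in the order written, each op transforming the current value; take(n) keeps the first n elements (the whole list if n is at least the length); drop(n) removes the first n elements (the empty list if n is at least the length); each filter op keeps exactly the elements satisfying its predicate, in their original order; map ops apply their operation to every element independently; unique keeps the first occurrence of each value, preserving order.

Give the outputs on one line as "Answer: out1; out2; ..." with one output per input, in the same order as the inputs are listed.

Execution, op by op:
  [25, -5, 38, -17, -18, 10] -> [25, -5, 38, -17, -18, 10] -> [10, -18, -17, 38, -5, 25] -> [18, -10, -9, 46, 3, 33]
  [-32, 34, 24, 10, 16, -19, 23, 24, 9, 2] -> [-32, 34, 24, 10, 16, -19, 23, 9, 2] -> [2, 9, 23, -19, 16, 10, 24, 34, -32] -> [10, 17, 31, -11, 24, 18, 32, 42, -24]
  [-3, -49, -17, 15, 18, 2, -35, -43, 12, -42] -> [-3, -49, -17, 15, 18, 2, -35, -43, 12, -42] -> [-42, 12, -43, -35, 2, 18, 15, -17, -49, -3] -> [-34, 20, -35, -27, 10, 26, 23, -9, -41, 5]

[18, -10, -9, 46, 3, 33]; [10, 17, 31, -11, 24, 18, 32, 42, -24]; [-34, 20, -35, -27, 10, 26, 23, -9, -41, 5]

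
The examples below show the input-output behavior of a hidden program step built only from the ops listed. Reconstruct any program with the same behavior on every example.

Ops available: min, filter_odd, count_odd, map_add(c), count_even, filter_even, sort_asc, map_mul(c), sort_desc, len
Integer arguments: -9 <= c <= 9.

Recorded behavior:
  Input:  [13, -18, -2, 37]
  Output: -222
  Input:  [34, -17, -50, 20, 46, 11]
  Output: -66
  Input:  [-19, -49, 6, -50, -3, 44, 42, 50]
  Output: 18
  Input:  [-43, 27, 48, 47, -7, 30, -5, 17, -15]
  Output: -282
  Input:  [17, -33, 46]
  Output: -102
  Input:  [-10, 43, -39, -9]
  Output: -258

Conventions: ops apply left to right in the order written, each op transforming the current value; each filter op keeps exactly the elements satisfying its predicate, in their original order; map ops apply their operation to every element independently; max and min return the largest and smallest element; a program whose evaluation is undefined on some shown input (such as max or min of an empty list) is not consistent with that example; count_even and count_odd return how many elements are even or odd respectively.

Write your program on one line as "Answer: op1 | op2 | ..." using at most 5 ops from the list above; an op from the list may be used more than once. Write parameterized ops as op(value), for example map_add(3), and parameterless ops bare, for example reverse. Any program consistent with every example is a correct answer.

filter_odd | map_mul(-6) | sort_asc | min

Check, running the answer program on each example:
  [13, -18, -2, 37] -> [13, 37] -> [-78, -222] -> [-222, -78] -> -222
  [34, -17, -50, 20, 46, 11] -> [-17, 11] -> [102, -66] -> [-66, 102] -> -66
  [-19, -49, 6, -50, -3, 44, 42, 50] -> [-19, -49, -3] -> [114, 294, 18] -> [18, 114, 294] -> 18
  [-43, 27, 48, 47, -7, 30, -5, 17, -15] -> [-43, 27, 47, -7, -5, 17, -15] -> [258, -162, -282, 42, 30, -102, 90] -> [-282, -162, -102, 30, 42, 90, 258] -> -282
  [17, -33, 46] -> [17, -33] -> [-102, 198] -> [-102, 198] -> -102
  [-10, 43, -39, -9] -> [43, -39, -9] -> [-258, 234, 54] -> [-258, 54, 234] -> -258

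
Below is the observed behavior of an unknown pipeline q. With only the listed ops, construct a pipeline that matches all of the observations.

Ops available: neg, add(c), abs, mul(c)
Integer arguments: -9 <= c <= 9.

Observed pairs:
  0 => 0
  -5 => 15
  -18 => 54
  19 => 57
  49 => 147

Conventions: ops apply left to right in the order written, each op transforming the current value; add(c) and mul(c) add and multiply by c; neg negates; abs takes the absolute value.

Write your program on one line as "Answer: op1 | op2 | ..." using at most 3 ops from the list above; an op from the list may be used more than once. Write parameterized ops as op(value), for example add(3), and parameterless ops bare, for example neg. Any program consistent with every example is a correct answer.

abs | mul(-3) | neg

Check, running the answer program on each example:
  0 -> 0 -> 0 -> 0
  -5 -> 5 -> -15 -> 15
  -18 -> 18 -> -54 -> 54
  19 -> 19 -> -57 -> 57
  49 -> 49 -> -147 -> 147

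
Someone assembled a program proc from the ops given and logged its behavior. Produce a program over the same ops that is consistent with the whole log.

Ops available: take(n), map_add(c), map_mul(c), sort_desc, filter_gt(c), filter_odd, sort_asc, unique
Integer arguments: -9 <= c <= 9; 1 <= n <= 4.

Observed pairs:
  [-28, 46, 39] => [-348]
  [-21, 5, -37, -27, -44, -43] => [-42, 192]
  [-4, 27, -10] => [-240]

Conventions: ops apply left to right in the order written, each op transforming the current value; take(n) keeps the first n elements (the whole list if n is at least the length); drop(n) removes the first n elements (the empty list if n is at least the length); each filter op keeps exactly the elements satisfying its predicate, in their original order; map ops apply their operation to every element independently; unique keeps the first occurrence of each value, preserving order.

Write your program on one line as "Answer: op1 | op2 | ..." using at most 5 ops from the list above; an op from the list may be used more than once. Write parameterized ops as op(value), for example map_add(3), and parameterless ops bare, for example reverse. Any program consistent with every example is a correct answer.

filter_odd | map_mul(-9) | sort_asc | map_add(3) | take(2)

Check, running the answer program on each example:
  [-28, 46, 39] -> [39] -> [-351] -> [-351] -> [-348] -> [-348]
  [-21, 5, -37, -27, -44, -43] -> [-21, 5, -37, -27, -43] -> [189, -45, 333, 243, 387] -> [-45, 189, 243, 333, 387] -> [-42, 192, 246, 336, 390] -> [-42, 192]
  [-4, 27, -10] -> [27] -> [-243] -> [-243] -> [-240] -> [-240]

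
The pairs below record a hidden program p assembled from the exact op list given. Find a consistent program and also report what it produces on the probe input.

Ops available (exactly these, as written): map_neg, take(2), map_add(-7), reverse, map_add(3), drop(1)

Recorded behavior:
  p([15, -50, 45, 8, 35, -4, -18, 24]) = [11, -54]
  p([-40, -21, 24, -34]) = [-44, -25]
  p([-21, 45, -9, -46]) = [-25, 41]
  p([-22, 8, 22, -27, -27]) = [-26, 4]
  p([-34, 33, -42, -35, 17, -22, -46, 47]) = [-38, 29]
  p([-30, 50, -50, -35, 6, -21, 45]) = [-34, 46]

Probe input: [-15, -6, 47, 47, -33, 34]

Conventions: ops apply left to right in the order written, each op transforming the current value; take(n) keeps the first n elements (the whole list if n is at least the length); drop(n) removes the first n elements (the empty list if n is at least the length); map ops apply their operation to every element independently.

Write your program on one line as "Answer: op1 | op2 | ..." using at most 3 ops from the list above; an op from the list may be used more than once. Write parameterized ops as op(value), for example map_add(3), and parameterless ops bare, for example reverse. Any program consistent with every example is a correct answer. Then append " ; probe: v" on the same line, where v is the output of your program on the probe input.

map_add(3) | map_add(-7) | take(2) ; probe: [-19, -10]

Check, running the answer program on each example:
  [15, -50, 45, 8, 35, -4, -18, 24] -> [18, -47, 48, 11, 38, -1, -15, 27] -> [11, -54, 41, 4, 31, -8, -22, 20] -> [11, -54]
  [-40, -21, 24, -34] -> [-37, -18, 27, -31] -> [-44, -25, 20, -38] -> [-44, -25]
  [-21, 45, -9, -46] -> [-18, 48, -6, -43] -> [-25, 41, -13, -50] -> [-25, 41]
  [-22, 8, 22, -27, -27] -> [-19, 11, 25, -24, -24] -> [-26, 4, 18, -31, -31] -> [-26, 4]
  [-34, 33, -42, -35, 17, -22, -46, 47] -> [-31, 36, -39, -32, 20, -19, -43, 50] -> [-38, 29, -46, -39, 13, -26, -50, 43] -> [-38, 29]
  [-30, 50, -50, -35, 6, -21, 45] -> [-27, 53, -47, -32, 9, -18, 48] -> [-34, 46, -54, -39, 2, -25, 41] -> [-34, 46]
  probe: [-15, -6, 47, 47, -33, 34] -> [-12, -3, 50, 50, -30, 37] -> [-19, -10, 43, 43, -37, 30] -> [-19, -10]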